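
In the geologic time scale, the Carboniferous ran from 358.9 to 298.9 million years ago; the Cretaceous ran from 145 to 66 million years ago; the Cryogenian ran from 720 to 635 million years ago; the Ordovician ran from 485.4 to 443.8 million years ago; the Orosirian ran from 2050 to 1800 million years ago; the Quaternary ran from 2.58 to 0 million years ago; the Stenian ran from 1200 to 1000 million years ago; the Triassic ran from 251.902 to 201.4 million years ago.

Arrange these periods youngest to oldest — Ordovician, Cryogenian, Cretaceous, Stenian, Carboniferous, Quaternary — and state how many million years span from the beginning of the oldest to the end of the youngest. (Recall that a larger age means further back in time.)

Start ages (Ma): Stenian 1200, Cryogenian 720, Ordovician 485.4, Carboniferous 358.9, Cretaceous 145, Quaternary 2.58.
Ordered youngest to oldest: Quaternary, Cretaceous, Carboniferous, Ordovician, Cryogenian, Stenian.
Span = 1200 − 0 = 1200 Myr.

Quaternary → Cretaceous → Carboniferous → Ordovician → Cryogenian → Stenian; total span 1200 Myr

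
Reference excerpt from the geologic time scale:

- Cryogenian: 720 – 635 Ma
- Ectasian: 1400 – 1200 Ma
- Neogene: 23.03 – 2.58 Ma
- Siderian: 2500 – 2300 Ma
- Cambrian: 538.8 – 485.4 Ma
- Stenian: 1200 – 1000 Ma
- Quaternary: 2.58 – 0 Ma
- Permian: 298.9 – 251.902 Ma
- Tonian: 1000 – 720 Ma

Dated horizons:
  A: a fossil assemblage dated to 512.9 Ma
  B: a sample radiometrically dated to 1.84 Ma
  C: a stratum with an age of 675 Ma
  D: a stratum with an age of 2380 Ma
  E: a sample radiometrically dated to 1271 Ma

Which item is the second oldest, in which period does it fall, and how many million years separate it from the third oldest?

E, in the Ectasian; 596 million years to C

Larger Ma means older, so oldest first: D 2380 > E 1271 > C 675 > A 512.9 > B 1.84.
Counting 2 along gives E (1271 Ma); the excerpt puts that inside the Ectasian, 1400–1200 Ma.
Next in line is C (675 Ma), and 1271 − 675 = 596 Myr.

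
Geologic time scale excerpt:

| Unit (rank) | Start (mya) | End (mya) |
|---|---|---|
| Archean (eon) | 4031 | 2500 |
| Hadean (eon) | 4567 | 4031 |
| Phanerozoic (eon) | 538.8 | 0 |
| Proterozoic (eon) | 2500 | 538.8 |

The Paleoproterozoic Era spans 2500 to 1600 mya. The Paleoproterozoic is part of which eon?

Proterozoic

The Paleoproterozoic (2500–1600 Ma) lies entirely within 2500–538.8 Ma, the Proterozoic Eon.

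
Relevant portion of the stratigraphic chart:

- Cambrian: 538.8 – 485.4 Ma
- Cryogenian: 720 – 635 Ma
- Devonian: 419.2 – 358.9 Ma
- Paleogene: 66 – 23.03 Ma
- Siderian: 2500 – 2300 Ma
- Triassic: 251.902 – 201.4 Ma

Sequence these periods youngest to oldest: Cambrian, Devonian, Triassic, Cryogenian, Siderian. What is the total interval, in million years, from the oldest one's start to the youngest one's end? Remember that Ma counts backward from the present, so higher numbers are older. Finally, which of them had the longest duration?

From the excerpt: Cambrian 538.8–485.4; Devonian 419.2–358.9; Triassic 251.902–201.4; Cryogenian 720–635; Siderian 2500–2300 (Ma).
Larger Ma is earlier, so the oldest is Siderian and the youngest is Triassic; youngest to oldest: Triassic, Devonian, Cambrian, Cryogenian, Siderian.
Oldest start 2500 minus youngest end 201.4 gives 2298.6 Myr overall.
Individual lengths (start − end): Devonian 60.3; Triassic 50.502; Siderian 200; Cambrian 53.4; Cryogenian 85. The largest is Siderian at 200 Myr.

Triassic, Devonian, Cambrian, Cryogenian, Siderian; total span 2298.6 Myr; longest is Siderian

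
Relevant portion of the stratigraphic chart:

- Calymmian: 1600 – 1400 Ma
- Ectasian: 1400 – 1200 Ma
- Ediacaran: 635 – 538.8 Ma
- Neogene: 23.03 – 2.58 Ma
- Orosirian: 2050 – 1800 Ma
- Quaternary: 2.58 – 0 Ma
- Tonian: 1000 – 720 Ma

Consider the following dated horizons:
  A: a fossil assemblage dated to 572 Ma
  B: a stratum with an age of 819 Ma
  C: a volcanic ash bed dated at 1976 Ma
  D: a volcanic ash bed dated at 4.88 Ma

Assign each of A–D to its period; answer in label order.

A — Ediacaran; B — Tonian; C — Orosirian; D — Neogene

A: 572 Ma lies in 635–538.8 Ma, so Ediacaran.
B: 819 Ma lies in 1000–720 Ma, so Tonian.
C: 1976 Ma lies in 2050–1800 Ma, so Orosirian.
D: 4.88 Ma lies in 23.03–2.58 Ma, so Neogene.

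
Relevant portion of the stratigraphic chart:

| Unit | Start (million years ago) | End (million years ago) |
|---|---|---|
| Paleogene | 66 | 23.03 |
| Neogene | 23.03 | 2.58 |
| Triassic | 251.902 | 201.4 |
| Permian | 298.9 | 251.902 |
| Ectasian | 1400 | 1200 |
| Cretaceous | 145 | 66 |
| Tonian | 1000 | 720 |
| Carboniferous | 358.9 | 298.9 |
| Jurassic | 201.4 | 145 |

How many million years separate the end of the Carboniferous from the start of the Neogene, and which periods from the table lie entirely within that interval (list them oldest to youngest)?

275.87 million years; Permian, Triassic, Jurassic, Cretaceous, Paleogene

End of Carboniferous = 298.9 Ma; start of Neogene = 23.03 Ma.
Gap = 298.9 − 23.03 = 275.87 Myr.
Periods wholly inside 298.9–23.03 Ma: Permian (298.9–251.902), Triassic (251.902–201.4), Jurassic (201.4–145), Cretaceous (145–66), Paleogene (66–23.03).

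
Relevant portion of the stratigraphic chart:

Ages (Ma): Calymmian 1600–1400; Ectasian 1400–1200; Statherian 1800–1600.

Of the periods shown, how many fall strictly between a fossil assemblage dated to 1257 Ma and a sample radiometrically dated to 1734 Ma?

1

1734 Ma sits inside the Statherian (1800–1600) and 1257 Ma inside the Ectasian (1400–1200); neither of those is wholly between the two dates.
The listed periods lying completely between them are Calymmian — 1 in all.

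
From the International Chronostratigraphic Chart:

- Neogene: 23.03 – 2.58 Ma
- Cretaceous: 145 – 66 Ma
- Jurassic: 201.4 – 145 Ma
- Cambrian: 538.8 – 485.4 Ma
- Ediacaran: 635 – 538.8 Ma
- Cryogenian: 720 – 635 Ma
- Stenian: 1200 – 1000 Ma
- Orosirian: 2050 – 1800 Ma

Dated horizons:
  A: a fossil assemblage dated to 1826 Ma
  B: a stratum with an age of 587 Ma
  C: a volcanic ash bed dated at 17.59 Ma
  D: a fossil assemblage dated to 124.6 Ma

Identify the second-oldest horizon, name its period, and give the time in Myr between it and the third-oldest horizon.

B, in the Ediacaran; 462.4 million years to D

Larger Ma means older, so oldest first: A 1826 > B 587 > D 124.6 > C 17.59.
Counting 2 along gives B (587 Ma); the excerpt puts that inside the Ediacaran, 635–538.8 Ma.
Next in line is D (124.6 Ma), and 587 − 124.6 = 462.4 Myr.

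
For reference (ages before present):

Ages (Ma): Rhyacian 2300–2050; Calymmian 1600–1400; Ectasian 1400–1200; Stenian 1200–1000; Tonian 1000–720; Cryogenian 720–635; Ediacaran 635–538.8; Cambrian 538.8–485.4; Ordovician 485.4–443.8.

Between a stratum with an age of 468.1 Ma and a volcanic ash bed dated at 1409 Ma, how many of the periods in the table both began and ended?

The older date is 1409 Ma and the younger is 468.1 Ma.
Periods with start < 1409 and end > 468.1 Ma: Ectasian (1400–1200), Stenian (1200–1000), Tonian (1000–720), Cryogenian (720–635), Ediacaran (635–538.8), Cambrian (538.8–485.4).
That is 6 complete periods.

6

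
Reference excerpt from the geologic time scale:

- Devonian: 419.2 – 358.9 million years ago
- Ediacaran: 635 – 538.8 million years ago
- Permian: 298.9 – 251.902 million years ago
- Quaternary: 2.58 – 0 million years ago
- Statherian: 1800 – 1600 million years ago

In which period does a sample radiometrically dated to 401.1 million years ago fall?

401.1 Ma lies between 419.2 and 358.9 Ma, so it falls in the Devonian.

Devonian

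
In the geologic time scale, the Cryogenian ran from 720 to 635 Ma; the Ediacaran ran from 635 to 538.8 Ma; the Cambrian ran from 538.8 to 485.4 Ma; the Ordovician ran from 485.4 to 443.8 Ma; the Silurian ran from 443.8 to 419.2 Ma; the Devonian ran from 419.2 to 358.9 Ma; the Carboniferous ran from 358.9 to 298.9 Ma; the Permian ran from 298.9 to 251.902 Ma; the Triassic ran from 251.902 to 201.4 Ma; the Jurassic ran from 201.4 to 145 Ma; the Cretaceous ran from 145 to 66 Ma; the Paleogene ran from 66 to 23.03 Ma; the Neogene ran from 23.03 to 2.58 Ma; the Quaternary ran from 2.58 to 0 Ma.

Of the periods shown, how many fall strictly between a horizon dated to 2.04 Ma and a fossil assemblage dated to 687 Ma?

The older date is 687 Ma and the younger is 2.04 Ma.
Periods with start < 687 and end > 2.04 Ma: Ediacaran (635–538.8), Cambrian (538.8–485.4), Ordovician (485.4–443.8), Silurian (443.8–419.2), Devonian (419.2–358.9), Carboniferous (358.9–298.9), Permian (298.9–251.902), Triassic (251.902–201.4), Jurassic (201.4–145), Cretaceous (145–66), Paleogene (66–23.03), Neogene (23.03–2.58).
That is 12 complete periods.

12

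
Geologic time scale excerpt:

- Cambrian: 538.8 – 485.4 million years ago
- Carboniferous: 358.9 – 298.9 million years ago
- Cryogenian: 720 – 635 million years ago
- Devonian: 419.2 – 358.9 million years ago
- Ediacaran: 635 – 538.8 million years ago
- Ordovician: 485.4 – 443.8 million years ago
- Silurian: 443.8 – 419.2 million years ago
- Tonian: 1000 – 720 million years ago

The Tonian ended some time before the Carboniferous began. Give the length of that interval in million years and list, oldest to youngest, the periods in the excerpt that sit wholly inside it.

The Tonian closes at 720 Ma and the Carboniferous opens at 358.9 Ma, so the interval is 720 − 358.9 = 361.1 Myr.
A period fits inside if it starts at or after 720 Ma and ends at or before 358.9 Ma; oldest first that gives Cryogenian, Ediacaran, Cambrian, Ordovician, Silurian, Devonian.

361.1 million years; Cryogenian, Ediacaran, Cambrian, Ordovician, Silurian, Devonian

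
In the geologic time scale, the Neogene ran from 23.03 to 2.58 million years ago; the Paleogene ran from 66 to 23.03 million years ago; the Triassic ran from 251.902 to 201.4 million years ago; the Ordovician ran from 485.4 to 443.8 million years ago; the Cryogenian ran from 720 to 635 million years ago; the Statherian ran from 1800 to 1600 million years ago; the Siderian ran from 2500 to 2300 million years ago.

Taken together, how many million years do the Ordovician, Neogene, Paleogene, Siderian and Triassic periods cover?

355.522 million years

Duration is start − end for each: (485.4 − 443.8) + (23.03 − 2.58) + (66 − 23.03) + (2500 − 2300) + (251.902 − 201.4).
That is 41.6 + 20.45 + 42.97 + 200 + 50.502, which totals 355.522 million years.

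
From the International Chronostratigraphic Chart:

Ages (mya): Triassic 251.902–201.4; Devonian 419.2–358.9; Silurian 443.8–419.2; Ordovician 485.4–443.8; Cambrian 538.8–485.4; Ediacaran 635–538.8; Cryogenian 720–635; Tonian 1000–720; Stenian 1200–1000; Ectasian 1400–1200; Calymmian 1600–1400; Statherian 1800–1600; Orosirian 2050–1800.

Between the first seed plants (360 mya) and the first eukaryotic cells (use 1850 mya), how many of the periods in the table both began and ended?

1850 Ma sits inside the Orosirian (2050–1800) and 360 Ma inside the Devonian (419.2–358.9); neither of those is wholly between the two dates.
The listed periods lying completely between them are Statherian, Calymmian, Ectasian, Stenian, Tonian, Cryogenian, Ediacaran, Cambrian, Ordovician, Silurian — 10 in all.

10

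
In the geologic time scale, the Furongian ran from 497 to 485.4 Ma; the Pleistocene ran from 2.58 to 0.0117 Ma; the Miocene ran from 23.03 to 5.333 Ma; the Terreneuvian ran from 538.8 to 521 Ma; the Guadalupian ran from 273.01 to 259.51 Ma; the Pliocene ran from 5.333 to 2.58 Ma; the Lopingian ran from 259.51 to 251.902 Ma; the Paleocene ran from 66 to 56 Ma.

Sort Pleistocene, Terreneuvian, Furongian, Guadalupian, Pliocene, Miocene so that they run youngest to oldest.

Read off each span (Ma): Pleistocene 2.58–0.0117; Terreneuvian 538.8–521; Furongian 497–485.4; Guadalupian 273.01–259.51; Pliocene 5.333–2.58; Miocene 23.03–5.333.
Larger Ma is older, so oldest→youngest is Terreneuvian, Furongian, Guadalupian, Miocene, Pliocene, Pleistocene; reverse it for youngest→oldest.

Pleistocene → Pliocene → Miocene → Guadalupian → Furongian → Terreneuvian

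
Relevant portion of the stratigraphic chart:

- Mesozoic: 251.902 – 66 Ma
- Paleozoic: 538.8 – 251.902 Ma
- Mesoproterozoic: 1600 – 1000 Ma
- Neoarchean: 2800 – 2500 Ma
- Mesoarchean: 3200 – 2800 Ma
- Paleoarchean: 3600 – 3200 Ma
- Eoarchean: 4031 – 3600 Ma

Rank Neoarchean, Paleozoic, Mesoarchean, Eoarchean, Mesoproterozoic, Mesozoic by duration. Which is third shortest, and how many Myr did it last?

Neoarchean, 300 million years

Start − end for each: Neoarchean 2800 − 2500 = 300; Paleozoic 538.8 − 251.902 = 286.898; Mesoarchean 3200 − 2800 = 400; Eoarchean 4031 − 3600 = 431; Mesoproterozoic 1600 − 1000 = 600; Mesozoic 251.902 − 66 = 185.902.
Ranking these from shortest: Mesozoic < Paleozoic < Neoarchean < Mesoarchean < Eoarchean < Mesoproterozoic.
Position 3 in that ranking is Neoarchean, which lasted 300 Myr.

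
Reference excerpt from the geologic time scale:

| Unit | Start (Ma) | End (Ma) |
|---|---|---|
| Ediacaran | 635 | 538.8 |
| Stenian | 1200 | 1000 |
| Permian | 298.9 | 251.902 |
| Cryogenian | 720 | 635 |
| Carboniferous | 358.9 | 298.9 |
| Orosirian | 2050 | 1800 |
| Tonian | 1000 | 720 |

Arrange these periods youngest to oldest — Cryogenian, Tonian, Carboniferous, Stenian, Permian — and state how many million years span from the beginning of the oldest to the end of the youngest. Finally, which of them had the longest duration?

Permian, Carboniferous, Cryogenian, Tonian, Stenian; total span 948.098 Myr; longest is Tonian

Start ages (Ma): Stenian 1200, Tonian 1000, Cryogenian 720, Carboniferous 358.9, Permian 298.9.
Ordered youngest to oldest: Permian, Carboniferous, Cryogenian, Tonian, Stenian.
Span = 1200 − 251.902 = 948.098 Myr.
Durations: Stenian 200, Permian 46.998, Tonian 280, Cryogenian 85, Carboniferous 60 → longest is Tonian (280 Myr).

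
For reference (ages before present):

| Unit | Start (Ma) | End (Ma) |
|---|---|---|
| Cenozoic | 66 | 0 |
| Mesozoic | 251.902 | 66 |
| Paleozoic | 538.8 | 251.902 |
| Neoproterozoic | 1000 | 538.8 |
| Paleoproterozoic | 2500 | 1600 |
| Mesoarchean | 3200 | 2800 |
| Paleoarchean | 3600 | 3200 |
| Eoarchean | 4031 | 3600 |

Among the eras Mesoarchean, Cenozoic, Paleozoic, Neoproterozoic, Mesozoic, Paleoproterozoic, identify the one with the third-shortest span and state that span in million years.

Paleozoic, 286.898 million years

Start − end for each: Mesoarchean 3200 − 2800 = 400; Cenozoic 66 − 0 = 66; Paleozoic 538.8 − 251.902 = 286.898; Neoproterozoic 1000 − 538.8 = 461.2; Mesozoic 251.902 − 66 = 185.902; Paleoproterozoic 2500 − 1600 = 900.
Ranking these from shortest: Cenozoic < Mesozoic < Paleozoic < Mesoarchean < Neoproterozoic < Paleoproterozoic.
Position 3 in that ranking is Paleozoic, which lasted 286.898 Myr.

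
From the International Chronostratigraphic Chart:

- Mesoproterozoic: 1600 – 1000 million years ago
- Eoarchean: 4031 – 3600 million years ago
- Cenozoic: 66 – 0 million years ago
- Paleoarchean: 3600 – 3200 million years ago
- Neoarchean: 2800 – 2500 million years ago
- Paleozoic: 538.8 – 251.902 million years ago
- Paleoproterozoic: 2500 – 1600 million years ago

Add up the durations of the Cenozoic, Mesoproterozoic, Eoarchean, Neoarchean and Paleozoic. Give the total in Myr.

Each duration: Cenozoic = 66; Mesoproterozoic = 600; Eoarchean = 431; Neoarchean = 300; Paleozoic = 286.898.
Sum: 66 + 600 + 431 + 300 + 286.898 = 1683.898 Myr.

1683.898 million years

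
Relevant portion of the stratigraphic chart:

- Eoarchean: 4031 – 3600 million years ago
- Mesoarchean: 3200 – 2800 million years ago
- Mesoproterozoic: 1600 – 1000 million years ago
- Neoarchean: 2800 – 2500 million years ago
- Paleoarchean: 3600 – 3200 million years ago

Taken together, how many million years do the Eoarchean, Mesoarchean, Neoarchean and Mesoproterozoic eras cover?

Each duration: Eoarchean = 431; Mesoarchean = 400; Neoarchean = 300; Mesoproterozoic = 600.
Sum: 431 + 400 + 300 + 600 = 1731 Myr.

1731 million years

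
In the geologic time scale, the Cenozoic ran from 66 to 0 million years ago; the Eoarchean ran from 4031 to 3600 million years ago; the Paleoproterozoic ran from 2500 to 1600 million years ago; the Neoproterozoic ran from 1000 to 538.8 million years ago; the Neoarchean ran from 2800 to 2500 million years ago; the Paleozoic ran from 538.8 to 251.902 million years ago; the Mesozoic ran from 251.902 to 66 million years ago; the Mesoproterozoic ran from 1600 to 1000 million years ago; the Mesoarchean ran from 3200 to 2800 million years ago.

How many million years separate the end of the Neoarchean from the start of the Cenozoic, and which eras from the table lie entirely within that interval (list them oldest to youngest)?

End of Neoarchean = 2500 Ma; start of Cenozoic = 66 Ma.
Gap = 2500 − 66 = 2434 Myr.
Eras wholly inside 2500–66 Ma: Paleoproterozoic (2500–1600), Mesoproterozoic (1600–1000), Neoproterozoic (1000–538.8), Paleozoic (538.8–251.902), Mesozoic (251.902–66).

2434 million years; Paleoproterozoic, Mesoproterozoic, Neoproterozoic, Paleozoic, Mesozoic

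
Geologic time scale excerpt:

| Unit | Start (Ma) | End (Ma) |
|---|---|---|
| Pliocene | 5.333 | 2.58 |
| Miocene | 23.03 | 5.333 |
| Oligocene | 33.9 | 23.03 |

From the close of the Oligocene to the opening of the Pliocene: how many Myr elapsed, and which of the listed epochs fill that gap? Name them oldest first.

17.697 million years; Miocene

End of Oligocene = 23.03 Ma; start of Pliocene = 5.333 Ma.
Gap = 23.03 − 5.333 = 17.697 Myr.
Epochs wholly inside 23.03–5.333 Ma: Miocene (23.03–5.333).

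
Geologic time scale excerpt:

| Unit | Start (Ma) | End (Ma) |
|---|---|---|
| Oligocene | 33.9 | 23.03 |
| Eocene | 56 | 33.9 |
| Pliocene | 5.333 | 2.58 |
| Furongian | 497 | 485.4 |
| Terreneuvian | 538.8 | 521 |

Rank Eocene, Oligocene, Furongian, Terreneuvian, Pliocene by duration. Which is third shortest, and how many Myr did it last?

Furongian, 11.6 million years

Durations: Eocene 22.1; Oligocene 10.87; Furongian 11.6; Terreneuvian 17.8; Pliocene 2.753 Myr.
Sorted shortest-first: Pliocene (2.753), Oligocene (10.87), Furongian (11.6), Terreneuvian (17.8), Eocene (22.1).
The third shortest is Furongian at 11.6 Myr.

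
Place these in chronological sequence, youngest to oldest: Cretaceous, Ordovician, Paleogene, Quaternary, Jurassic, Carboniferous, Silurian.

Group by era (each group listed oldest first) — Paleozoic: Ordovician, Silurian, Carboniferous; Mesozoic: Jurassic, Cretaceous; Cenozoic: Paleogene, Quaternary. The eras run Paleozoic → Mesozoic → Cenozoic. Concatenating the groups in that era order and then reversing gives youngest to oldest.

Quaternary, then Paleogene, then Cretaceous, then Jurassic, then Carboniferous, then Silurian, then Ordovician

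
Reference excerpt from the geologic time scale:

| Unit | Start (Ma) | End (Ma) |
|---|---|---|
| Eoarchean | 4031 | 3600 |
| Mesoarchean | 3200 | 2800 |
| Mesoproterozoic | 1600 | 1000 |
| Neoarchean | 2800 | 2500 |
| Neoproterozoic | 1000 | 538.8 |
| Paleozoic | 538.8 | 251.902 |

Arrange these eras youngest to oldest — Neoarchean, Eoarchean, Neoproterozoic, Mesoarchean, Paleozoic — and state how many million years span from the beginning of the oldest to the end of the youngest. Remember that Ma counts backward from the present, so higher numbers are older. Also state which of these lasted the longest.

Paleozoic, Neoproterozoic, Neoarchean, Mesoarchean, Eoarchean; total span 3779.098 Myr; longest is Neoproterozoic

From the excerpt: Neoarchean 2800–2500; Eoarchean 4031–3600; Neoproterozoic 1000–538.8; Mesoarchean 3200–2800; Paleozoic 538.8–251.902 (Ma).
Larger Ma is earlier, so the oldest is Eoarchean and the youngest is Paleozoic; youngest to oldest: Paleozoic, Neoproterozoic, Neoarchean, Mesoarchean, Eoarchean.
Oldest start 4031 minus youngest end 251.902 gives 3779.098 Myr overall.
Individual lengths (start − end): Mesoarchean 400; Eoarchean 431; Paleozoic 286.898; Neoproterozoic 461.2; Neoarchean 300. The largest is Neoproterozoic at 461.2 Myr.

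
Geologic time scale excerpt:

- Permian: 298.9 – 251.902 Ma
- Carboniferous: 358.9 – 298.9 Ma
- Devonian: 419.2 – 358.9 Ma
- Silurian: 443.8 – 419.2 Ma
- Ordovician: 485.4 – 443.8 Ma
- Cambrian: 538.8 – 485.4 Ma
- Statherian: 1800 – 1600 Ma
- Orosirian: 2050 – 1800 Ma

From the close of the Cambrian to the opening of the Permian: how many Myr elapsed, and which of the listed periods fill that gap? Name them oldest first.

End of Cambrian = 485.4 Ma; start of Permian = 298.9 Ma.
Gap = 485.4 − 298.9 = 186.5 Myr.
Periods wholly inside 485.4–298.9 Ma: Ordovician (485.4–443.8), Silurian (443.8–419.2), Devonian (419.2–358.9), Carboniferous (358.9–298.9).

186.5 million years; Ordovician, Silurian, Devonian, Carboniferous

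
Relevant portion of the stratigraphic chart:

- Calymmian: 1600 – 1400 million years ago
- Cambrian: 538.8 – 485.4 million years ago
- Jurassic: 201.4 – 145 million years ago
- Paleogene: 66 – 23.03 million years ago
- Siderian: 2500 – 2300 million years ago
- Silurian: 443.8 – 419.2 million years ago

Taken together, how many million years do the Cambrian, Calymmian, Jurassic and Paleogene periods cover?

352.77 million years

Each duration: Cambrian = 53.4; Calymmian = 200; Jurassic = 56.4; Paleogene = 42.97.
Sum: 53.4 + 200 + 56.4 + 42.97 = 352.77 Myr.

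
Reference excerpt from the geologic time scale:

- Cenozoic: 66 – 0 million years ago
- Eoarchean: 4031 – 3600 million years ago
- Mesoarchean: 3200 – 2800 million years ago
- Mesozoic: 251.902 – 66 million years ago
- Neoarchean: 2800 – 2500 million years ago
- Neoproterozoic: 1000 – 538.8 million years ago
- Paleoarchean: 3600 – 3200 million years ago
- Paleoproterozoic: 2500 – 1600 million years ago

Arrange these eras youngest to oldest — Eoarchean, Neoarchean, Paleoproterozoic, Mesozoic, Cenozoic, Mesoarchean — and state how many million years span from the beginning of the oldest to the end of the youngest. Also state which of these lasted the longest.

Cenozoic, Mesozoic, Paleoproterozoic, Neoarchean, Mesoarchean, Eoarchean; total span 4031 Myr; longest is Paleoproterozoic

From the excerpt: Eoarchean 4031–3600; Neoarchean 2800–2500; Paleoproterozoic 2500–1600; Mesozoic 251.902–66; Cenozoic 66–0; Mesoarchean 3200–2800 (Ma).
Larger Ma is earlier, so the oldest is Eoarchean and the youngest is Cenozoic; youngest to oldest: Cenozoic, Mesozoic, Paleoproterozoic, Neoarchean, Mesoarchean, Eoarchean.
Oldest start 4031 minus youngest end 0 gives 4031 Myr overall.
Individual lengths (start − end): Eoarchean 431; Mesozoic 185.902; Cenozoic 66; Paleoproterozoic 900; Mesoarchean 400; Neoarchean 300. The largest is Paleoproterozoic at 900 Myr.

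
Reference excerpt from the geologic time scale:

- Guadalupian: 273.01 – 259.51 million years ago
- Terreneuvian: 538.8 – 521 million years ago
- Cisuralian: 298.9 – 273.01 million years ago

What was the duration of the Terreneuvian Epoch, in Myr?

538.8 − 521 = 17.8 million years.

17.8 million years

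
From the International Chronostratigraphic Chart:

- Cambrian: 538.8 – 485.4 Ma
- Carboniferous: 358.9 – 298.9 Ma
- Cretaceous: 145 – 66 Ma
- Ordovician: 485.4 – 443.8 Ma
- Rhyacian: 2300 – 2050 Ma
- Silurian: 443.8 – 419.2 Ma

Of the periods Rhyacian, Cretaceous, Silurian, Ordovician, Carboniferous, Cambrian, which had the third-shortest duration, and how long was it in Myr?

Start − end for each: Rhyacian 2300 − 2050 = 250; Cretaceous 145 − 66 = 79; Silurian 443.8 − 419.2 = 24.6; Ordovician 485.4 − 443.8 = 41.6; Carboniferous 358.9 − 298.9 = 60; Cambrian 538.8 − 485.4 = 53.4.
Ranking these from shortest: Silurian < Ordovician < Cambrian < Carboniferous < Cretaceous < Rhyacian.
Position 3 in that ranking is Cambrian, which lasted 53.4 Myr.

Cambrian, 53.4 million years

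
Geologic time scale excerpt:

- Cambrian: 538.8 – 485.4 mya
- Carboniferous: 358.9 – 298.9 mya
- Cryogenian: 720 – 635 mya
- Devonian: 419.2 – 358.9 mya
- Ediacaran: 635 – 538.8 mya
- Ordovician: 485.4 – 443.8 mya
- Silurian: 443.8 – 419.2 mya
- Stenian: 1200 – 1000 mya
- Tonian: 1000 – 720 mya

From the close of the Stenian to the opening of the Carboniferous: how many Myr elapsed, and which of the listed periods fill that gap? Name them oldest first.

The Stenian closes at 1000 Ma and the Carboniferous opens at 358.9 Ma, so the interval is 1000 − 358.9 = 641.1 Myr.
A period fits inside if it starts at or after 1000 Ma and ends at or before 358.9 Ma; oldest first that gives Tonian, Cryogenian, Ediacaran, Cambrian, Ordovician, Silurian, Devonian.

641.1 million years; Tonian, Cryogenian, Ediacaran, Cambrian, Ordovician, Silurian, Devonian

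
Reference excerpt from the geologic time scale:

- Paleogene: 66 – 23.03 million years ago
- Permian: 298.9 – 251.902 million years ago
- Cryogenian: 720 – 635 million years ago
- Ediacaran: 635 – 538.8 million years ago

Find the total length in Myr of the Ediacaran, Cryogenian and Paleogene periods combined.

Each duration: Ediacaran = 96.2; Cryogenian = 85; Paleogene = 42.97.
Sum: 96.2 + 85 + 42.97 = 224.17 Myr.

224.17 million years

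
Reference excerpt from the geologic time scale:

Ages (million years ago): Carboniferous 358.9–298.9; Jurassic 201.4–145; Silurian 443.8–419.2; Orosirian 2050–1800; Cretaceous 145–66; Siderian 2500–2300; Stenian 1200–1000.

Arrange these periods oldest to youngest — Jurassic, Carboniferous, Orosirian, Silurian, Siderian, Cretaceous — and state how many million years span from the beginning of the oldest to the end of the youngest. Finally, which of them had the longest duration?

Start ages (Ma): Siderian 2500, Orosirian 2050, Silurian 443.8, Carboniferous 358.9, Jurassic 201.4, Cretaceous 145.
Ordered oldest to youngest: Siderian, Orosirian, Silurian, Carboniferous, Jurassic, Cretaceous.
Span = 2500 − 66 = 2434 Myr.
Durations: Silurian 24.6, Jurassic 56.4, Cretaceous 79, Siderian 200, Carboniferous 60, Orosirian 250 → longest is Orosirian (250 Myr).

Siderian, Orosirian, Silurian, Carboniferous, Jurassic, Cretaceous; total span 2434 Myr; longest is Orosirian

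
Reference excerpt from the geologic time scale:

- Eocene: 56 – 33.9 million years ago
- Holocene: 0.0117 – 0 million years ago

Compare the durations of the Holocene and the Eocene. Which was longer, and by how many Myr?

Holocene: 0.0117 − 0 = 0.0117 Myr.
Eocene: 56 − 33.9 = 22.1 Myr.
Difference: 22.1 − 0.0117 = 22.0883 Myr, so the Eocene was longer.

Eocene, by 22.0883 million years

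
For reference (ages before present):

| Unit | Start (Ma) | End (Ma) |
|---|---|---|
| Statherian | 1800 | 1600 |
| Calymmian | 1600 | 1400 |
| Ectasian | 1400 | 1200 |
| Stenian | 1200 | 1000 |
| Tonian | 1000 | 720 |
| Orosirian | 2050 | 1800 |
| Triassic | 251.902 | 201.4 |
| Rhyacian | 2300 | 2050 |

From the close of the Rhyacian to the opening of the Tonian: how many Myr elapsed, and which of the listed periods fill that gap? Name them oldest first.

1050 million years; Orosirian, Statherian, Calymmian, Ectasian, Stenian

The Rhyacian closes at 2050 Ma and the Tonian opens at 1000 Ma, so the interval is 2050 − 1000 = 1050 Myr.
A period fits inside if it starts at or after 2050 Ma and ends at or before 1000 Ma; oldest first that gives Orosirian, Statherian, Calymmian, Ectasian, Stenian.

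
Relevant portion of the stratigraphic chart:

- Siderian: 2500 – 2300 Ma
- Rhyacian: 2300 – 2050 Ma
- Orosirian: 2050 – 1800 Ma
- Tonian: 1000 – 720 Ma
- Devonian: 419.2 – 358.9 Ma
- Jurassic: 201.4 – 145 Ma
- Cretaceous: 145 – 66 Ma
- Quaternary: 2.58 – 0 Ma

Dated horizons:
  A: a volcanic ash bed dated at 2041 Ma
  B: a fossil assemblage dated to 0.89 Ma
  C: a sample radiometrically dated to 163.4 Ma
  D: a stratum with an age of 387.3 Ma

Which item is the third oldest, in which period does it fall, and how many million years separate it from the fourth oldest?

C, in the Jurassic; 162.51 million years to B

Larger Ma means older, so oldest first: A 2041 > D 387.3 > C 163.4 > B 0.89.
Counting 3 along gives C (163.4 Ma); the excerpt puts that inside the Jurassic, 201.4–145 Ma.
Next in line is B (0.89 Ma), and 163.4 − 0.89 = 162.51 Myr.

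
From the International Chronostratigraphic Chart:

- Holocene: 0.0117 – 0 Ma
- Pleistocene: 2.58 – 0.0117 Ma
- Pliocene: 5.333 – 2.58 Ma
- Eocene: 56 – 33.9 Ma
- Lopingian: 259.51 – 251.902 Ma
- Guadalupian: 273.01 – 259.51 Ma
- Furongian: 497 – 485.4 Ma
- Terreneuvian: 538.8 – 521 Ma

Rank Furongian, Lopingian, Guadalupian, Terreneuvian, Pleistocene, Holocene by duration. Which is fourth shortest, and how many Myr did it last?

Durations: Furongian 11.6; Lopingian 7.608; Guadalupian 13.5; Terreneuvian 17.8; Pleistocene 2.5683; Holocene 0.0117 Myr.
Sorted shortest-first: Holocene (0.0117), Pleistocene (2.5683), Lopingian (7.608), Furongian (11.6), Guadalupian (13.5), Terreneuvian (17.8).
The fourth shortest is Furongian at 11.6 Myr.

Furongian, 11.6 million years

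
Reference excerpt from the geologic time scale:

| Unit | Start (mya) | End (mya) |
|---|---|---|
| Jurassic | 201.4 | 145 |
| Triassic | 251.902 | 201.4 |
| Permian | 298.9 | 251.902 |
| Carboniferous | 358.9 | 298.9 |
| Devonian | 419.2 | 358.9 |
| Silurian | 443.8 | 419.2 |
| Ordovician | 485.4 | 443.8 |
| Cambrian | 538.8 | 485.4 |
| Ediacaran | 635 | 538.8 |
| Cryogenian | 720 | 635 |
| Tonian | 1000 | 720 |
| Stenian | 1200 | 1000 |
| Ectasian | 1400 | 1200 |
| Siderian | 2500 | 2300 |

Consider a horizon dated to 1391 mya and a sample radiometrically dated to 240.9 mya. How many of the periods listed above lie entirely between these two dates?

10

1391 Ma sits inside the Ectasian (1400–1200) and 240.9 Ma inside the Triassic (251.902–201.4); neither of those is wholly between the two dates.
The listed periods lying completely between them are Stenian, Tonian, Cryogenian, Ediacaran, Cambrian, Ordovician, Silurian, Devonian, Carboniferous, Permian — 10 in all.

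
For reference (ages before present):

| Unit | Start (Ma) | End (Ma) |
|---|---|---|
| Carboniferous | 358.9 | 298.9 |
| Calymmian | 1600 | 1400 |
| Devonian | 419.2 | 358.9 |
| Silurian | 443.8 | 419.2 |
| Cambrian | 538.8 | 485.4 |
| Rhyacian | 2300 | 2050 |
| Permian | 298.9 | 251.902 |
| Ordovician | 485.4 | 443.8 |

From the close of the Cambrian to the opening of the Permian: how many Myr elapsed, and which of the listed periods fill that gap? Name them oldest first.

The Cambrian closes at 485.4 Ma and the Permian opens at 298.9 Ma, so the interval is 485.4 − 298.9 = 186.5 Myr.
A period fits inside if it starts at or after 485.4 Ma and ends at or before 298.9 Ma; oldest first that gives Ordovician, Silurian, Devonian, Carboniferous.

186.5 million years; Ordovician, Silurian, Devonian, Carboniferous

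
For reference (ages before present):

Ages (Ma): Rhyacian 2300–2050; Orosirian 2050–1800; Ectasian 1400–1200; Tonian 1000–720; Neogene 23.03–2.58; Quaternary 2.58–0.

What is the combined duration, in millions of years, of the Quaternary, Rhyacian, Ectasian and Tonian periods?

732.58 million years

Duration is start − end for each: (2.58 − 0) + (2300 − 2050) + (1400 − 1200) + (1000 − 720).
That is 2.58 + 250 + 200 + 280, which totals 732.58 million years.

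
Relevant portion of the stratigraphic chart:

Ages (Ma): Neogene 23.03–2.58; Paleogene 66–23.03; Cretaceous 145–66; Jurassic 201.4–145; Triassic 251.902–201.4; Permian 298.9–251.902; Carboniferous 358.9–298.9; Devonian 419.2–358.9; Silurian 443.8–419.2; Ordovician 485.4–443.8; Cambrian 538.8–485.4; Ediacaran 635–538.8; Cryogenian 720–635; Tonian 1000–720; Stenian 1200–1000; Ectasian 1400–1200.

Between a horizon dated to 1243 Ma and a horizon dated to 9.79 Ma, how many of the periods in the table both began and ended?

14

The older date is 1243 Ma and the younger is 9.79 Ma.
Periods with start < 1243 and end > 9.79 Ma: Stenian (1200–1000), Tonian (1000–720), Cryogenian (720–635), Ediacaran (635–538.8), Cambrian (538.8–485.4), Ordovician (485.4–443.8), Silurian (443.8–419.2), Devonian (419.2–358.9), Carboniferous (358.9–298.9), Permian (298.9–251.902), Triassic (251.902–201.4), Jurassic (201.4–145), Cretaceous (145–66), Paleogene (66–23.03).
That is 14 complete periods.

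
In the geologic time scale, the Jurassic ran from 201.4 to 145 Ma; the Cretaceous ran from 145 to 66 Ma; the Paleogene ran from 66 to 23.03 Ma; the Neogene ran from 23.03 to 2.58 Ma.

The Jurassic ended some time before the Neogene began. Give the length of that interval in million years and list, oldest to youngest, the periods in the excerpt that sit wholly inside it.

121.97 million years; Cretaceous, Paleogene

End of Jurassic = 145 Ma; start of Neogene = 23.03 Ma.
Gap = 145 − 23.03 = 121.97 Myr.
Periods wholly inside 145–23.03 Ma: Cretaceous (145–66), Paleogene (66–23.03).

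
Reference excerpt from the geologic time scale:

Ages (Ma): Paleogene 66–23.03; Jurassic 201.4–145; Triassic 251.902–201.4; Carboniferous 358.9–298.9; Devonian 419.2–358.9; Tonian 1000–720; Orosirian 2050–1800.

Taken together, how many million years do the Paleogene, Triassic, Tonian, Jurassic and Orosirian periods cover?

679.872 million years

Each duration: Paleogene = 42.97; Triassic = 50.502; Tonian = 280; Jurassic = 56.4; Orosirian = 250.
Sum: 42.97 + 50.502 + 280 + 56.4 + 250 = 679.872 Myr.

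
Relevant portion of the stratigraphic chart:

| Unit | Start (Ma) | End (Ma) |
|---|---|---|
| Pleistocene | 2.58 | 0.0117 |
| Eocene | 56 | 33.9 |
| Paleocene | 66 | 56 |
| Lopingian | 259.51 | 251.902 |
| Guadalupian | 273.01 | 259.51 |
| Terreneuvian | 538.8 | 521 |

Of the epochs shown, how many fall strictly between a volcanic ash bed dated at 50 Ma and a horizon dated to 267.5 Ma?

267.5 Ma sits inside the Guadalupian (273.01–259.51) and 50 Ma inside the Eocene (56–33.9); neither of those is wholly between the two dates.
The listed epochs lying completely between them are Lopingian, Paleocene — 2 in all.

2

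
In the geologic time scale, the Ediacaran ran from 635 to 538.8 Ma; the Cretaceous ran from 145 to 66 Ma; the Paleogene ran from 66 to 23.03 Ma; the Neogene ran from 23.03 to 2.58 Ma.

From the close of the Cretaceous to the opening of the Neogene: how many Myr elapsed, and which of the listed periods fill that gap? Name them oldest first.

The Cretaceous closes at 66 Ma and the Neogene opens at 23.03 Ma, so the interval is 66 − 23.03 = 42.97 Myr.
A period fits inside if it starts at or after 66 Ma and ends at or before 23.03 Ma; oldest first that gives Paleogene.

42.97 million years; Paleogene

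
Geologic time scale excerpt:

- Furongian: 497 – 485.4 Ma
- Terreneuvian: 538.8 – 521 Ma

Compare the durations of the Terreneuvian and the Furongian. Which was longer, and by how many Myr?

Terreneuvian, by 6.2 million years

Terreneuvian: 538.8 − 521 = 17.8 Myr.
Furongian: 497 − 485.4 = 11.6 Myr.
Difference: 17.8 − 11.6 = 6.2 Myr, so the Terreneuvian was longer.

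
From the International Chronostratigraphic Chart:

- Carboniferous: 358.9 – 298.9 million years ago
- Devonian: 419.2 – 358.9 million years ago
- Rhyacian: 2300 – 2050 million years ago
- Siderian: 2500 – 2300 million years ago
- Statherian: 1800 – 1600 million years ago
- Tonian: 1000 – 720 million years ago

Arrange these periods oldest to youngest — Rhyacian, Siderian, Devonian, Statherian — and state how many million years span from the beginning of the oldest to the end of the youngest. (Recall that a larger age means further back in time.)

From the excerpt: Rhyacian 2300–2050; Siderian 2500–2300; Devonian 419.2–358.9; Statherian 1800–1600 (Ma).
Larger Ma is earlier, so the oldest is Siderian and the youngest is Devonian; oldest to youngest: Siderian, Rhyacian, Statherian, Devonian.
Oldest start 2500 minus youngest end 358.9 gives 2141.1 Myr overall.

Siderian, Rhyacian, Statherian, Devonian; total span 2141.1 Myr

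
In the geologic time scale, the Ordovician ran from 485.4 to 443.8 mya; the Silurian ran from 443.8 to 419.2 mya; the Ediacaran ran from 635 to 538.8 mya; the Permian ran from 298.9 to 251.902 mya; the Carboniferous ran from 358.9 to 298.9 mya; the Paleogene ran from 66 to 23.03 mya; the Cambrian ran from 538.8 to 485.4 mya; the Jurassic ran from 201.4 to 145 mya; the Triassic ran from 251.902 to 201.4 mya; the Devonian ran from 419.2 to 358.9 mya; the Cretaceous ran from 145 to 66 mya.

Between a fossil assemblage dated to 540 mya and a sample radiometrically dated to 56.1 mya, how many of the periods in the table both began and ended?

9

540 Ma sits inside the Ediacaran (635–538.8) and 56.1 Ma inside the Paleogene (66–23.03); neither of those is wholly between the two dates.
The listed periods lying completely between them are Cambrian, Ordovician, Silurian, Devonian, Carboniferous, Permian, Triassic, Jurassic, Cretaceous — 9 in all.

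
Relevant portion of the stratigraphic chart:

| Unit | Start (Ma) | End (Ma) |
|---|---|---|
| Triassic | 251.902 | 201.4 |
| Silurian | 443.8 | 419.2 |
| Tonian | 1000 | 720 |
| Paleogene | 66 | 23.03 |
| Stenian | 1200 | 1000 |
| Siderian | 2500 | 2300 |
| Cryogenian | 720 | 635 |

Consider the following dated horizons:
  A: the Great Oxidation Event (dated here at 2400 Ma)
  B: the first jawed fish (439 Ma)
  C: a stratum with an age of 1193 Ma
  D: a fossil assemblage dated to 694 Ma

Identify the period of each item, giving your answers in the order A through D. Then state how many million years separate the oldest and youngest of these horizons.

A — Siderian; B — Silurian; C — Stenian; D — Cryogenian; span 1961 million years

Match each age against the start–end ranges in the excerpt: A = 2400 Ma → Siderian (2500–2300); B = 439 Ma → Silurian (443.8–419.2); C = 1193 Ma → Stenian (1200–1000); D = 694 Ma → Cryogenian (720–635).
The largest age is 2400 Ma and the smallest is 439 Ma; their difference is 1961 Myr.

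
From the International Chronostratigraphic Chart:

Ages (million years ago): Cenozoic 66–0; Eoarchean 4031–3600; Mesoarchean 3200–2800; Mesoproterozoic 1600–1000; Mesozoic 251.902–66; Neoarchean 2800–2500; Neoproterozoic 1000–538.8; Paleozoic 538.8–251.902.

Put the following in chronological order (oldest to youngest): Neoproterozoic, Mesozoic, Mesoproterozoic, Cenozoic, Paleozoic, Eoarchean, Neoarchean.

Read off each span (Ma): Neoproterozoic 1000–538.8; Mesozoic 251.902–66; Mesoproterozoic 1600–1000; Cenozoic 66–0; Paleozoic 538.8–251.902; Eoarchean 4031–3600; Neoarchean 2800–2500.
Larger Ma is older, so oldest→youngest is Eoarchean, Neoarchean, Mesoproterozoic, Neoproterozoic, Paleozoic, Mesozoic, Cenozoic.

Eoarchean, Neoarchean, Mesoproterozoic, Neoproterozoic, Paleozoic, Mesozoic, Cenozoic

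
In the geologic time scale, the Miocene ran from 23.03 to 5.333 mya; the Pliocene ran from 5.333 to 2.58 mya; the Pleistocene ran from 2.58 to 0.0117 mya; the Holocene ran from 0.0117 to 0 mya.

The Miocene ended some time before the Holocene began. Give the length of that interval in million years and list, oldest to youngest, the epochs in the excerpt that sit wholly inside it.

5.3213 million years; Pliocene, Pleistocene

End of Miocene = 5.333 Ma; start of Holocene = 0.0117 Ma.
Gap = 5.333 − 0.0117 = 5.3213 Myr.
Epochs wholly inside 5.333–0.0117 Ma: Pliocene (5.333–2.58), Pleistocene (2.58–0.0117).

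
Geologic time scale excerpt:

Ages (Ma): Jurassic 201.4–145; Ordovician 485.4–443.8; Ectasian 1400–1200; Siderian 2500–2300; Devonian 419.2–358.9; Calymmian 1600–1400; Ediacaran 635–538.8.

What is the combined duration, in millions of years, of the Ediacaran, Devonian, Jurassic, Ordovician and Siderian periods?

454.5 million years

Duration is start − end for each: (635 − 538.8) + (419.2 − 358.9) + (201.4 − 145) + (485.4 − 443.8) + (2500 − 2300).
That is 96.2 + 60.3 + 56.4 + 41.6 + 200, which totals 454.5 million years.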